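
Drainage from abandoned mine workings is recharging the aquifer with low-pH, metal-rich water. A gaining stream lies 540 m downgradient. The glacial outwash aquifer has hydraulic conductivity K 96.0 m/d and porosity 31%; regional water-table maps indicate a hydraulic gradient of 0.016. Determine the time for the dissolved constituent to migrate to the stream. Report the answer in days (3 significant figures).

109 days

q = Ki = 96.0 × 0.016 = 1.536 m/d
Seepage velocity v = q / n = 1.536 / 0.31 = 4.955 m/d
t = L / v = 540 / 4.955 = 109.0 d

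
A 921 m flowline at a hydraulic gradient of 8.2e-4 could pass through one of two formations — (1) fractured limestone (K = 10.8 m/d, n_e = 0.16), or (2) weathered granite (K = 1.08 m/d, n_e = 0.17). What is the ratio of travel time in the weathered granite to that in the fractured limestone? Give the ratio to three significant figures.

Unit 1 (fractured limestone): v = 10.8×8.2e-4/0.16 = 0.05535 m/d, t = 921/0.05535 = 16640 d
Unit 2 (weathered granite): v = 1.08×8.2e-4/0.17 = 0.005209 m/d, t = 921/0.005209 = 176800 d
t(weathered granite) / t(fractured limestone) = 176800/16640 = 10.6

10.6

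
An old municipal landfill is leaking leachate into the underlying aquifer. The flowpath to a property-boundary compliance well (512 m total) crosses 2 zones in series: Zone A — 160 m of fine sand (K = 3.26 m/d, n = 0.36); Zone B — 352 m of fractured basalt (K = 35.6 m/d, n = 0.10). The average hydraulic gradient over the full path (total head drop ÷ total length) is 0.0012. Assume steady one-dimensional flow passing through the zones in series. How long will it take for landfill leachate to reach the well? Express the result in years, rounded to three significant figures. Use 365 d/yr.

24.4 years

Continuity: the same q passes through each zone, so ΔH = q·Σ(L_j/K_j) — the zones act as resistances in series.
Σ(L/K) = 160/3.26 + 352/35.6 = 49.08 + 9.888 = 58.97 d
K_eq = L_total / Σ(L/K) = 512 / 58.97 = 8.683 m/d
q = K_eq · i = 8.683 × 0.0012 = 0.01042 m/d (same in every zone)
Zone A: v = q/n = 0.01042/0.36 = 0.02894 m/d → t_A = 160/0.02894 = 5528 d
Zone B: v = q/n = 0.01042/0.10 = 0.1042 m/d → t_B = 352/0.1042 = 3378 d
Total t = 5528 + 3378 = 8907 d
   = 8907 / 365 = 24.4 yr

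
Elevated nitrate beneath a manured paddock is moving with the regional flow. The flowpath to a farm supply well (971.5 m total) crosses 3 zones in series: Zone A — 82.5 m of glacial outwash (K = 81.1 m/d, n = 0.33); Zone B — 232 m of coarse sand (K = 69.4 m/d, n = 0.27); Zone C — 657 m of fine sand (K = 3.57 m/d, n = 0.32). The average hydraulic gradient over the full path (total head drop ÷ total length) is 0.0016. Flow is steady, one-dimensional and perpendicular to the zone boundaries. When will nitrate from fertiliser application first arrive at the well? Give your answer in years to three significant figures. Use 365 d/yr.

For zones in series the flux q is common to all zones; the equivalent conductivity is the harmonic (thickness-weighted) mean, K_eq = L_total / Σ(L_j/K_j).
Σ(L/K) = 82.5/81.1 + 232/69.4 + 657/3.57 = 1.017 + 3.343 + 184.0 = 188.4 d
K_eq = L_total / Σ(L/K) = 971.5 / 188.4 = 5.157 m/d
q = K_eq · i = 5.157 × 0.0016 = 0.008251 m/d (same in every zone)
Zone A: v = q/n = 0.008251/0.33 = 0.02500 m/d → t_A = 82.5/0.02500 = 3300 d
Zone B: v = q/n = 0.008251/0.27 = 0.03056 m/d → t_B = 232/0.03056 = 7592 d
Zone C: v = q/n = 0.008251/0.32 = 0.02578 m/d → t_C = 657/0.02578 = 25480 d
Total t = 3300 + 7592 + 25480 = 36370 d
   = 36370 / 365 = 99.7 yr

99.7 years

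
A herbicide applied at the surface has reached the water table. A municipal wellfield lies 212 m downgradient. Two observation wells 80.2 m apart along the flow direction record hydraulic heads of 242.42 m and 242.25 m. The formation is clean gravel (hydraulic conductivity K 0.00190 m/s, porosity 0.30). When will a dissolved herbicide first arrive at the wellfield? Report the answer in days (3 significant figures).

183 days

Hydraulic gradient i = (242.42 − 242.25) / 80.2 = 0.17 / 80.2 = 0.002120
K = 0.00190 m/s × 86400 s/d = 164.2 m/d
Darcy flux q = K·i = 164.2 × 0.002120 = 0.3480 m/d
v_s = q/n_e = 0.3480/0.30 = 1.160 m/d
t = L / v = 212 / 1.160 = 182.8 d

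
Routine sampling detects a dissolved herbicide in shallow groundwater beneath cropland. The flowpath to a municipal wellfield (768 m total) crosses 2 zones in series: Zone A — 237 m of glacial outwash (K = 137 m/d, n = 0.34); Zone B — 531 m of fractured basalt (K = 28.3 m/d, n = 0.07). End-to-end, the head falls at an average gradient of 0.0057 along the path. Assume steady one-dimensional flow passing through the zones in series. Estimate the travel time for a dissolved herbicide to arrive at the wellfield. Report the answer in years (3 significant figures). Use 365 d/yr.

For zones in series the flux q is common to all zones; the equivalent conductivity is the harmonic (thickness-weighted) mean, K_eq = L_total / Σ(L_j/K_j).
Σ(L/K) = 237/137 + 531/28.3 = 1.730 + 18.76 = 20.49 d
K_eq = L_total / Σ(L/K) = 768 / 20.49 = 37.48 m/d
q = K_eq · i = 37.48 × 0.0057 = 0.2136 m/d (same in every zone)
Zone A: v = q/n = 0.2136/0.34 = 0.6283 m/d → t_A = 237/0.6283 = 377.2 d
Zone B: v = q/n = 0.2136/0.07 = 3.052 m/d → t_B = 531/3.052 = 174.0 d
Total t = 377.2 + 174.0 = 551.2 d
   = 551.2 / 365 = 1.51 yr

1.51 years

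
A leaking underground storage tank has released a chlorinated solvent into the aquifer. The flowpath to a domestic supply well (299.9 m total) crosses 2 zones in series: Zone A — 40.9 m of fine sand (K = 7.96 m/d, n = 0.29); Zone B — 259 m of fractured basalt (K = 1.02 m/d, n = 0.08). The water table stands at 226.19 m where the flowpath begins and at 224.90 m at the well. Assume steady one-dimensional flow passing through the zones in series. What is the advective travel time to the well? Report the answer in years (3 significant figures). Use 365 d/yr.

Total head drop ΔH = 226.19 − 224.90 = 1.29 m
Steady 1-D flow in series ⇒ the Darcy flux q is identical in every zone and the zone head losses add (resistances L/K in series).
Σ(L/K) = 40.9/7.96 + 259/1.02 = 5.138 + 253.9 = 259.1 d
q = ΔH / Σ(L/K) = 1.29 / 259.1 = 0.004980 m/d (same in every zone)
Zone A: v = q/n = 0.004980/0.29 = 0.01717 m/d → t_A = 40.9/0.01717 = 2382 d
Zone B: v = q/n = 0.004980/0.08 = 0.06224 m/d → t_B = 259/0.06224 = 4161 d
Total t = 2382 + 4161 = 6543 d
   = 6543 / 365 = 17.9 yr

17.9 years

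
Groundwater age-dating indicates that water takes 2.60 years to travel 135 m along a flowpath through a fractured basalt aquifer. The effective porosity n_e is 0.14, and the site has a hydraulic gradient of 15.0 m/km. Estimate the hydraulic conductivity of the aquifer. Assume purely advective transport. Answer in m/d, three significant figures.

1.33 m/d

t = 2.60 years = 949.0 d
v = L / t = 135 / 949.0 = 0.1423 m/d
K = v · n / i = 0.1423 × 0.14 / 0.015 = 1.33 m/d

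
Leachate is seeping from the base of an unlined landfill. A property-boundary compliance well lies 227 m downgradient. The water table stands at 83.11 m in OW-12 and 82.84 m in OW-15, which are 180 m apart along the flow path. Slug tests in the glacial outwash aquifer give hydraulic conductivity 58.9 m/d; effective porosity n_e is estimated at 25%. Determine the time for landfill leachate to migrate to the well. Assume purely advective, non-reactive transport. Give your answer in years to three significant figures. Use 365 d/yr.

Hydraulic gradient i = (83.11 − 82.84) / 180 = 0.27 / 180 = 0.001500
Darcy flux q = K·i = 58.9 × 0.001500 = 0.08835 m/d
v = Ki/n = 58.9·0.001500/0.25 = 0.3534 m/d
t = L / v = 227 / 0.3534 = 642.3 d
   = 642.3 / 365 = 1.76 yr

1.76 years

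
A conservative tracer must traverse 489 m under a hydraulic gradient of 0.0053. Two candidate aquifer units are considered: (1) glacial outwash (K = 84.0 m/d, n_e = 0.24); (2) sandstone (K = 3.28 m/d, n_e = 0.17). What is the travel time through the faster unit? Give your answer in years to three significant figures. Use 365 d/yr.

0.722 years

Unit 1 (glacial outwash): v = 84.0×0.0053/0.24 = 1.855 m/d, t = 489/1.855 = 263.6 d
Unit 2 (sandstone): v = 3.28×0.0053/0.17 = 0.1023 m/d, t = 489/0.1023 = 4782 d
Faster: 263.6 d / 365 = 0.722 yr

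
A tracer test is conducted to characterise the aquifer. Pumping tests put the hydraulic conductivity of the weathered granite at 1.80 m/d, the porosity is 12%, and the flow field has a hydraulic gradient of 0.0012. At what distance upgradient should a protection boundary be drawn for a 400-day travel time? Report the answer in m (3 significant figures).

Darcy flux q = K·i = 1.80 × 0.0012 = 0.002160 m/d
v_s = q/n_e = 0.002160/0.12 = 0.01800 m/d
L = v × T = 0.01800 × 400 = 7.200 m

7.20 m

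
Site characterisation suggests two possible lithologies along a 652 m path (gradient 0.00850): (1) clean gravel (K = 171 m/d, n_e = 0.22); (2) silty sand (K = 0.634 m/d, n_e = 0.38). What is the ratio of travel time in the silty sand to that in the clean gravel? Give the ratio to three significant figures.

466

Unit 1 (clean gravel): v = 171×0.0085/0.22 = 6.607 m/d, t = 652/6.607 = 98.69 d
Unit 2 (silty sand): v = 0.634×0.0085/0.38 = 0.01418 m/d, t = 652/0.01418 = 45980 d
t(silty sand) / t(clean gravel) = 45980/98.69 = 466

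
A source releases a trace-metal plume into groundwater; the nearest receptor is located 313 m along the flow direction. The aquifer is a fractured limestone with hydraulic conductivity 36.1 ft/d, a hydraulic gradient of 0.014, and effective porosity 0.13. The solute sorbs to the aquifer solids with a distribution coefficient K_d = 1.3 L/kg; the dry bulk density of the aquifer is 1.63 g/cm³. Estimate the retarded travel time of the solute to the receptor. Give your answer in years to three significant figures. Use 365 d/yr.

K = 36.1 ft/d × 0.3048 = 11.00 m/d
Specific discharge q = 11.00 × 0.014 = 0.1540 m/d
Average linear velocity = 0.1540 / 0.13 = 1.185 m/d
Retardation R = 1 + ρ_b·K_d/n = 1 + 1.63×1.3/0.13 = 17.30
Contaminant velocity v_c = v/R = 1.185/17.30 = 0.06850 m/d
t = L/v_c = 313/0.06850 = 4570 d
   = 4570/365 = 12.5 yr

12.5 years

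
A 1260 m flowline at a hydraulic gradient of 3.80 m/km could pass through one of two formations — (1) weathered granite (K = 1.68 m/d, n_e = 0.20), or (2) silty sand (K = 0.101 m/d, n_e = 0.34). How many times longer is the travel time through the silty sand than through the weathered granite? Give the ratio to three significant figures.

28.3

Unit 1 (weathered granite): v = 1.68×0.0038/0.20 = 0.03192 m/d, t = 1260/0.03192 = 39470 d
Unit 2 (silty sand): v = 0.101×0.0038/0.34 = 0.001129 m/d, t = 1260/0.001129 = 1.116e6 d
t(silty sand) / t(weathered granite) = 1.116e6/39470 = 28.3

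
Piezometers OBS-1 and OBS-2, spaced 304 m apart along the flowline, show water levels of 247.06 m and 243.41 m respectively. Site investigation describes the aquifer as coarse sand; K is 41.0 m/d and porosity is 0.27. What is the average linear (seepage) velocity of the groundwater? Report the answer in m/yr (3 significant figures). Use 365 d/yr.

Hydraulic gradient i = (247.06 − 243.41) / 304 = 3.65 / 304 = 0.01201
q = Ki = 41.0 × 0.01201 = 0.4923 m/d
Average linear velocity = 0.4923 / 0.27 = 1.823 m/d
   = 1.823 × 365 = 665 m/yr

665 m/yr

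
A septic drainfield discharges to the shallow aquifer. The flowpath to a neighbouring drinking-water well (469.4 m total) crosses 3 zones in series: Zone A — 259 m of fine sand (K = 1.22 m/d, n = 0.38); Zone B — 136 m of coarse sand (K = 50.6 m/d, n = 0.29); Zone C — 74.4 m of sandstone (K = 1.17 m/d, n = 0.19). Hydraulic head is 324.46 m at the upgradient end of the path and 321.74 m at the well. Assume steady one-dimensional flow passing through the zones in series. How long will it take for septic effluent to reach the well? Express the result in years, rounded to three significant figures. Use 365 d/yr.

Total head drop ΔH = 324.46 − 321.74 = 2.72 m
Steady 1-D flow in series ⇒ the Darcy flux q is identical in every zone and the zone head losses add (resistances L/K in series).
Σ(L/K) = 259/1.22 + 136/50.6 + 74.4/1.17 = 212.3 + 2.688 + 63.59 = 278.6 d
q = ΔH / Σ(L/K) = 2.72 / 278.6 = 0.009764 m/d (same in every zone)
Zone A: v = q/n = 0.009764/0.38 = 0.02569 m/d → t_A = 259/0.02569 = 10080 d
Zone B: v = q/n = 0.009764/0.29 = 0.03367 m/d → t_B = 136/0.03367 = 4039 d
Zone C: v = q/n = 0.009764/0.19 = 0.05139 m/d → t_C = 74.4/0.05139 = 1448 d
Total t = 10080 + 4039 + 1448 = 15570 d
   = 15570 / 365 = 42.6 yr

42.6 years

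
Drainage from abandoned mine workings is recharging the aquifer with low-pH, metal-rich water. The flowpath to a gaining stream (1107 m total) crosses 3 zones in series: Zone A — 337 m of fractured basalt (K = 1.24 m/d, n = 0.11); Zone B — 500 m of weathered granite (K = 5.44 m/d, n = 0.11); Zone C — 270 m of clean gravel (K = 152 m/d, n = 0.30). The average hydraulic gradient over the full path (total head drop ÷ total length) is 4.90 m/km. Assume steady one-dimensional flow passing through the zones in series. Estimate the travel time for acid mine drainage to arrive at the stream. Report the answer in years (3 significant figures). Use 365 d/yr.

31.9 years

Continuity: the same q passes through each zone, so ΔH = q·Σ(L_j/K_j) — the zones act as resistances in series.
Σ(L/K) = 337/1.24 + 500/5.44 + 270/152 = 271.8 + 91.91 + 1.776 = 365.5 d
K_eq = L_total / Σ(L/K) = 1107 / 365.5 = 3.029 m/d
q = K_eq · i = 3.029 × 0.0049 = 0.01484 m/d (same in every zone)
Zone A: v = q/n = 0.01484/0.11 = 0.1349 m/d → t_A = 337/0.1349 = 2498 d
Zone B: v = q/n = 0.01484/0.11 = 0.1349 m/d → t_B = 500/0.1349 = 3706 d
Zone C: v = q/n = 0.01484/0.30 = 0.04947 m/d → t_C = 270/0.04947 = 5457 d
Total t = 2498 + 3706 + 5457 = 11660 d
   = 11660 / 365 = 31.9 yr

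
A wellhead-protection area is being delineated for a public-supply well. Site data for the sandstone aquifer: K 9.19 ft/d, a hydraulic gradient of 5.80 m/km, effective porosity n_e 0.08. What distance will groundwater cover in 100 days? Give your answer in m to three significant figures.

K = 9.19 ft/d × 0.3048 = 2.801 m/d
Specific discharge q = 2.801 × 0.0058 = 0.01625 m/d
Average linear velocity = 0.01625 / 0.08 = 0.2031 m/d
L = v × T = 0.2031 × 100 = 20.31 m

20.3 m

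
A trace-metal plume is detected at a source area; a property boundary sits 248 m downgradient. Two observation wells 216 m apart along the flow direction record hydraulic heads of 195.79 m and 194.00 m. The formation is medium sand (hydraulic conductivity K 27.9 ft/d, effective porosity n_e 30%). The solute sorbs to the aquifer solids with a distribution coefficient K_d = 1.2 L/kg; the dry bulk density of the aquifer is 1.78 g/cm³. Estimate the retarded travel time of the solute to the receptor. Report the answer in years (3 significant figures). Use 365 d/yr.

23.5 years

Hydraulic gradient i = (195.79 − 194.00) / 216 = 1.79 / 216 = 0.008287
K = 27.9 ft/d × 0.3048 = 8.504 m/d
q = Ki = 8.504 × 0.008287 = 0.07047 m/d
Seepage velocity v = q / n = 0.07047 / 0.30 = 0.2349 m/d
Retardation R = 1 + ρ_b·K_d/n = 1 + 1.78×1.2/0.30 = 8.120
Contaminant velocity v_c = v/R = 0.2349/8.120 = 0.02893 m/d
t = L/v_c = 248/0.02893 = 8573 d
   = 8573/365 = 23.5 yr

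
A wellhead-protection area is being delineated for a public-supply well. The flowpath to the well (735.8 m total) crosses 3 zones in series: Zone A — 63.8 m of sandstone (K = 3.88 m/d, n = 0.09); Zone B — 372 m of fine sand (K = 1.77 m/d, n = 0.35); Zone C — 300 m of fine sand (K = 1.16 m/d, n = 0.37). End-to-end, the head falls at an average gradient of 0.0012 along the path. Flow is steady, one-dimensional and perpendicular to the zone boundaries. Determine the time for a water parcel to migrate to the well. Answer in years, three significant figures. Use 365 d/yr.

For zones in series the flux q is common to all zones; the equivalent conductivity is the harmonic (thickness-weighted) mean, K_eq = L_total / Σ(L_j/K_j).
Σ(L/K) = 63.8/3.88 + 372/1.77 + 300/1.16 = 16.44 + 210.2 + 258.6 = 485.2 d
K_eq = L_total / Σ(L/K) = 735.8 / 485.2 = 1.516 m/d
q = K_eq · i = 1.516 × 0.0012 = 0.001820 m/d (same in every zone)
Zone A: v = q/n = 0.001820/0.09 = 0.02022 m/d → t_A = 63.8/0.02022 = 3156 d
Zone B: v = q/n = 0.001820/0.35 = 0.005199 m/d → t_B = 372/0.005199 = 71550 d
Zone C: v = q/n = 0.001820/0.37 = 0.004918 m/d → t_C = 300/0.004918 = 61000 d
Total t = 3156 + 71550 + 61000 = 135700 d
   = 135700 / 365 = 372 yr

372 years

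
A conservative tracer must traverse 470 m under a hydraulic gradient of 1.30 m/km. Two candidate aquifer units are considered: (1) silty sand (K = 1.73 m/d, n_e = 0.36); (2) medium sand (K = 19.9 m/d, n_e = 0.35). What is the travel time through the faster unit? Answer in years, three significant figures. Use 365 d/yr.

17.4 years

Unit 1 (silty sand): v = 1.73×0.0013/0.36 = 0.006247 m/d, t = 470/0.006247 = 75230 d
Unit 2 (medium sand): v = 19.9×0.0013/0.35 = 0.07391 m/d, t = 470/0.07391 = 6359 d
Faster: 6359 d / 365 = 17.4 yr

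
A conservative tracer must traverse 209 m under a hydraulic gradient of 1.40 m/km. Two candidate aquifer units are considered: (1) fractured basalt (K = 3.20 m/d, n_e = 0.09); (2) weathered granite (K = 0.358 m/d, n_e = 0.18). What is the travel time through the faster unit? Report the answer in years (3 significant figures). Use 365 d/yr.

11.5 years

Unit 1 (fractured basalt): v = 3.20×0.0014/0.09 = 0.04978 m/d, t = 209/0.04978 = 4199 d
Unit 2 (weathered granite): v = 0.358×0.0014/0.18 = 0.002784 m/d, t = 209/0.002784 = 75060 d
Faster: 4199 d / 365 = 11.5 yr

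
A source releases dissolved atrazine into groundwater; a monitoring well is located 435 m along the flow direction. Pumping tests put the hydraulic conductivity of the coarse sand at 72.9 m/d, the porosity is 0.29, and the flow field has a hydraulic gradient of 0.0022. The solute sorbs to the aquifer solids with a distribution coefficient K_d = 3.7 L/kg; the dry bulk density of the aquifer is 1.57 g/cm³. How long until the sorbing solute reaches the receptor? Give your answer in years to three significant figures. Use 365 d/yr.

Specific discharge q = 72.9 × 0.0022 = 0.1604 m/d
v = Ki/n = 72.9·0.0022/0.29 = 0.5530 m/d
Retardation R = 1 + ρ_b·K_d/n = 1 + 1.57×3.7/0.29 = 21.03
Contaminant velocity v_c = v/R = 0.5530/21.03 = 0.02630 m/d
t = L/v_c = 435/0.02630 = 16540 d
   = 16540/365 = 45.3 yr

45.3 years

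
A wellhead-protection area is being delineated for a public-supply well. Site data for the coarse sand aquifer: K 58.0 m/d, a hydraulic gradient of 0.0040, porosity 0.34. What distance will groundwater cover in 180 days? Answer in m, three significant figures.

123 m

Darcy flux q = K·i = 58.0 × 0.0040 = 0.2320 m/d
v_s = q/n_e = 0.2320/0.34 = 0.6824 m/d
L = v × T = 0.6824 × 180 = 122.8 m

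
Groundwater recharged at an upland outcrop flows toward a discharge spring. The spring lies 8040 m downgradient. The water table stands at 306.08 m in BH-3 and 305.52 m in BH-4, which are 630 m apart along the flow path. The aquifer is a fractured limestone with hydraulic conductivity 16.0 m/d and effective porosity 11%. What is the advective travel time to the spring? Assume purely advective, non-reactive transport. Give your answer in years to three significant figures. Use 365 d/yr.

Hydraulic gradient i = (306.08 − 305.52) / 630 = 0.56 / 630 = 8.889e-4
Specific discharge q = 16.0 × 8.889e-4 = 0.01422 m/d
v_s = q/n_e = 0.01422/0.11 = 0.1293 m/d
t = L / v = 8040 / 0.1293 = 62180 d
   = 62180 / 365 = 170 yr

170 years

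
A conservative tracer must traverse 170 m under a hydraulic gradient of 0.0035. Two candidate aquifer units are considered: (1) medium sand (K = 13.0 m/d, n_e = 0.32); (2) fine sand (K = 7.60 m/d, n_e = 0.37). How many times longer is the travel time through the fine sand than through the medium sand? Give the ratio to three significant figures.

Unit 1 (medium sand): v = 13.0×0.0035/0.32 = 0.1422 m/d, t = 170/0.1422 = 1196 d
Unit 2 (fine sand): v = 7.60×0.0035/0.37 = 0.07189 m/d, t = 170/0.07189 = 2365 d
t(fine sand) / t(medium sand) = 2365/1196 = 1.98

1.98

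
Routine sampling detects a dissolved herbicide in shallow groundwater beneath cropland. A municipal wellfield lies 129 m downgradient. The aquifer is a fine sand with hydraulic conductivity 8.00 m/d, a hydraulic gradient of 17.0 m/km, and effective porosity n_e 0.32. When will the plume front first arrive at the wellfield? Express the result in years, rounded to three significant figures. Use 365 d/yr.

q = Ki = 8.00 × 0.017 = 0.1360 m/d
v_s = q/n_e = 0.1360/0.32 = 0.4250 m/d
t = L / v = 129 / 0.4250 = 303.5 d
   = 303.5 / 365 = 0.832 yr

0.832 years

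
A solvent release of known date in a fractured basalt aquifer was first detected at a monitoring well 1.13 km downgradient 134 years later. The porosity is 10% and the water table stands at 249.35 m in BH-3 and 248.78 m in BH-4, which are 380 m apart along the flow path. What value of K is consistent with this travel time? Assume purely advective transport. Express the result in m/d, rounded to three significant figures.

Hydraulic gradient i = (249.35 − 248.78) / 380 = 0.57 / 380 = 0.001500
t = 134 years = 48910 d
L = 1.13 km = 1130 m
v = L / t = 1130 / 48910 = 0.02310 m/d
K = v · n / i = 0.02310 × 0.10 / 0.001500 = 1.54 m/d

1.54 m/d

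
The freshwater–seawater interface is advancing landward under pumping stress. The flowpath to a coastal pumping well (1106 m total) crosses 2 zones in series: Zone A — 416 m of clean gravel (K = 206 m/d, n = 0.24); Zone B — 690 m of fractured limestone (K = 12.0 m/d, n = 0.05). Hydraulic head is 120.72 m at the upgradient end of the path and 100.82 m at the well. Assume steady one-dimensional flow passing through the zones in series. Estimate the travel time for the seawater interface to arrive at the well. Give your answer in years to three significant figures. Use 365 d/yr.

1.10 years

Total head drop ΔH = 120.72 − 100.82 = 19.90 m
Continuity: the same q passes through each zone, so ΔH = q·Σ(L_j/K_j) — the zones act as resistances in series.
Σ(L/K) = 416/206 + 690/12.0 = 2.019 + 57.50 = 59.52 d
q = ΔH / Σ(L/K) = 19.90 / 59.52 = 0.3343 m/d (same in every zone)
Zone A: v = q/n = 0.3343/0.24 = 1.393 m/d → t_A = 416/1.393 = 298.6 d
Zone B: v = q/n = 0.3343/0.05 = 6.687 m/d → t_B = 690/6.687 = 103.2 d
Total t = 298.6 + 103.2 = 401.8 d
   = 401.8 / 365 = 1.10 yr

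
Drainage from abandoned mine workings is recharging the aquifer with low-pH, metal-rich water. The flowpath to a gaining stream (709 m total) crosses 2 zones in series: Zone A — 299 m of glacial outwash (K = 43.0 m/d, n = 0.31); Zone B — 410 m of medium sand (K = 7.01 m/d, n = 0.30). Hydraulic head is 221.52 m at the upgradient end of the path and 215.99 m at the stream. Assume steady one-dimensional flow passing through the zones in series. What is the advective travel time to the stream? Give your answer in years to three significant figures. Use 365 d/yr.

6.99 years

Total head drop ΔH = 221.52 − 215.99 = 5.53 m
Continuity: the same q passes through each zone, so ΔH = q·Σ(L_j/K_j) — the zones act as resistances in series.
Σ(L/K) = 299/43.0 + 410/7.01 = 6.953 + 58.49 = 65.44 d
q = ΔH / Σ(L/K) = 5.53 / 65.44 = 0.08450 m/d (same in every zone)
Zone A: v = q/n = 0.08450/0.31 = 0.2726 m/d → t_A = 299/0.2726 = 1097 d
Zone B: v = q/n = 0.08450/0.30 = 0.2817 m/d → t_B = 410/0.2817 = 1456 d
Total t = 1097 + 1456 = 2552 d
   = 2552 / 365 = 6.99 yr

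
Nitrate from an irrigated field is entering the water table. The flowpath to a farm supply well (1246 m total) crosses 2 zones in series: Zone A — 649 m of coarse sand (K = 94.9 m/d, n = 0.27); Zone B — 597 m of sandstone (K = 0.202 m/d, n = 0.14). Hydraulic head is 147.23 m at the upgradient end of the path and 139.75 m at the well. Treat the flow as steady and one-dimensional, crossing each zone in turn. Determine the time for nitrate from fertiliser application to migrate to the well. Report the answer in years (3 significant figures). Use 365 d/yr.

Total head drop ΔH = 147.23 − 139.75 = 7.48 m
Steady 1-D flow in series ⇒ the Darcy flux q is identical in every zone and the zone head losses add (resistances L/K in series).
Σ(L/K) = 649/94.9 + 597/0.202 = 6.839 + 2955 = 2962 d
q = ΔH / Σ(L/K) = 7.48 / 2962 = 0.002525 m/d (same in every zone)
Zone A: v = q/n = 0.002525/0.27 = 0.009352 m/d → t_A = 649/0.009352 = 69400 d
Zone B: v = q/n = 0.002525/0.14 = 0.01804 m/d → t_B = 597/0.01804 = 33100 d
Total t = 69400 + 33100 = 102500 d
   = 102500 / 365 = 281 yr

281 years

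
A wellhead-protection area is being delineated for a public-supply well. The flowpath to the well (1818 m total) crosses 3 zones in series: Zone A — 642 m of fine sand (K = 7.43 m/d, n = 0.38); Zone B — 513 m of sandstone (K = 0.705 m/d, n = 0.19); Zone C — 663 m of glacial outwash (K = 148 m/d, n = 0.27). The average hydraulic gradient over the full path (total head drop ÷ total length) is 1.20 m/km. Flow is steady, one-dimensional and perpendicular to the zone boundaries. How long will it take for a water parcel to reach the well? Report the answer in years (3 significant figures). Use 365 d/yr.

For zones in series the flux q is common to all zones; the equivalent conductivity is the harmonic (thickness-weighted) mean, K_eq = L_total / Σ(L_j/K_j).
Σ(L/K) = 642/7.43 + 513/0.705 + 663/148 = 86.41 + 727.7 + 4.480 = 818.5 d
K_eq = L_total / Σ(L/K) = 1818 / 818.5 = 2.221 m/d
q = K_eq · i = 2.221 × 0.0012 = 0.002665 m/d (same in every zone)
Zone A: v = q/n = 0.002665/0.38 = 0.007014 m/d → t_A = 642/0.007014 = 91530 d
Zone B: v = q/n = 0.002665/0.19 = 0.01403 m/d → t_B = 513/0.01403 = 36570 d
Zone C: v = q/n = 0.002665/0.27 = 0.009871 m/d → t_C = 663/0.009871 = 67170 d
Total t = 91530 + 36570 + 67170 = 195300 d
   = 195300 / 365 = 535 yr

535 years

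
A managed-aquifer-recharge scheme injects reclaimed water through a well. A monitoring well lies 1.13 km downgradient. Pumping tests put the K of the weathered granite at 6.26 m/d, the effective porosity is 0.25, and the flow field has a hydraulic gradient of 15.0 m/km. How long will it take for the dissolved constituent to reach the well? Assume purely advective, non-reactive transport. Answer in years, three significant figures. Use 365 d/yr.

Specific discharge q = 6.26 × 0.015 = 0.09390 m/d
Seepage velocity v = q / n = 0.09390 / 0.25 = 0.3756 m/d
L = 1.13 km = 1130 m
t = L / v = 1130 / 0.3756 = 3009 d
   = 3009 / 365 = 8.24 yr

8.24 years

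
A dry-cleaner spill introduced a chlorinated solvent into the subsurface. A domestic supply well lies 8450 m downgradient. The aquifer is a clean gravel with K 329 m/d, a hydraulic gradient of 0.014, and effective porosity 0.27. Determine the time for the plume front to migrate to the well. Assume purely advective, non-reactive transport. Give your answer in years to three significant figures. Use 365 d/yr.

Darcy flux q = K·i = 329 × 0.014 = 4.606 m/d
Seepage velocity v = q / n = 4.606 / 0.27 = 17.06 m/d
t = L / v = 8450 / 17.06 = 495.3 d
   = 495.3 / 365 = 1.36 yr

1.36 years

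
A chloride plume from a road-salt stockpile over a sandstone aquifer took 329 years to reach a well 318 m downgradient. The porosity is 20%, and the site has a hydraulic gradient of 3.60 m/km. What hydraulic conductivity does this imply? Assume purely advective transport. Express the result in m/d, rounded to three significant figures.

t = 329 years = 120100 d
v = L / t = 318 / 120100 = 0.002648 m/d
K = v · n / i = 0.002648 × 0.20 / 0.0036 = 0.147 m/d

0.147 m/d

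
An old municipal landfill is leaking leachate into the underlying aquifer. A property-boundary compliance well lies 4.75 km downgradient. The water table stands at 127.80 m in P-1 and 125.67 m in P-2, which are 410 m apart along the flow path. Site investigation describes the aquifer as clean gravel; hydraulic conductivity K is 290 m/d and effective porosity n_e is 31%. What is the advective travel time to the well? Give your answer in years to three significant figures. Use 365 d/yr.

Hydraulic gradient i = (127.80 − 125.67) / 410 = 2.13 / 410 = 0.005195
q = Ki = 290 × 0.005195 = 1.507 m/d
Seepage velocity v = q / n = 1.507 / 0.31 = 4.860 m/d
L = 4.75 km = 4750 m
t = L / v = 4750 / 4.860 = 977.4 d
   = 977.4 / 365 = 2.68 yr

2.68 years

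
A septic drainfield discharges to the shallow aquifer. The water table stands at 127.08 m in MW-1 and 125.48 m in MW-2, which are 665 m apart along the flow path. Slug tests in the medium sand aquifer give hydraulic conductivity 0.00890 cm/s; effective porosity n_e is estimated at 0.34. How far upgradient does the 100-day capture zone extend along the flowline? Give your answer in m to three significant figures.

Hydraulic gradient i = (127.08 − 125.48) / 665 = 1.60 / 665 = 0.002406
K = 0.00890 cm/s × 864 = 7.690 m/d
q = Ki = 7.690 × 0.002406 = 0.01850 m/d
v = Ki/n = 7.690·0.002406/0.34 = 0.05442 m/d
L = v × T = 0.05442 × 100 = 5.442 m

5.44 m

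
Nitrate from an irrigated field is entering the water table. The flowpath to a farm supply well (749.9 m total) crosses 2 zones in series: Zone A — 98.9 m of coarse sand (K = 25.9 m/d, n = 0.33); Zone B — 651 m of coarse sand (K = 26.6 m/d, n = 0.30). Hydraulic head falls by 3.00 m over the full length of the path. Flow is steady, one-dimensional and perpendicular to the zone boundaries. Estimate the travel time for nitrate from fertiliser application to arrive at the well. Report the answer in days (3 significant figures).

2150 days

Continuity: the same q passes through each zone, so ΔH = q·Σ(L_j/K_j) — the zones act as resistances in series.
Σ(L/K) = 98.9/25.9 + 651/26.6 = 3.819 + 24.47 = 28.29 d
q = ΔH / Σ(L/K) = 3.00 / 28.29 = 0.1060 m/d (same in every zone)
Zone A: v = q/n = 0.1060/0.33 = 0.3213 m/d → t_A = 98.9/0.3213 = 307.8 d
Zone B: v = q/n = 0.1060/0.30 = 0.3535 m/d → t_B = 651/0.3535 = 1842 d
Total t = 307.8 + 1842 = 2150 d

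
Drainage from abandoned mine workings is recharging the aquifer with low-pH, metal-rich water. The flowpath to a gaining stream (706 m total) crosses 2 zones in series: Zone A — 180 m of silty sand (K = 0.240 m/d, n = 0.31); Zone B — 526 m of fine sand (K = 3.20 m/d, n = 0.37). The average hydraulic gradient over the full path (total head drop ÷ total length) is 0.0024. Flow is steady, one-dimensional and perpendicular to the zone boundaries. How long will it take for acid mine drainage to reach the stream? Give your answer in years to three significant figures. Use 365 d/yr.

370 years

Continuity: the same q passes through each zone, so ΔH = q·Σ(L_j/K_j) — the zones act as resistances in series.
Σ(L/K) = 180/0.240 + 526/3.20 = 750.0 + 164.4 = 914.4 d
K_eq = L_total / Σ(L/K) = 706 / 914.4 = 0.7721 m/d
q = K_eq · i = 0.7721 × 0.0024 = 0.001853 m/d (same in every zone)
Zone A: v = q/n = 0.001853/0.31 = 0.005978 m/d → t_A = 180/0.005978 = 30110 d
Zone B: v = q/n = 0.001853/0.37 = 0.005008 m/d → t_B = 526/0.005008 = 105000 d
Total t = 30110 + 105000 = 135100 d
   = 135100 / 365 = 370 yr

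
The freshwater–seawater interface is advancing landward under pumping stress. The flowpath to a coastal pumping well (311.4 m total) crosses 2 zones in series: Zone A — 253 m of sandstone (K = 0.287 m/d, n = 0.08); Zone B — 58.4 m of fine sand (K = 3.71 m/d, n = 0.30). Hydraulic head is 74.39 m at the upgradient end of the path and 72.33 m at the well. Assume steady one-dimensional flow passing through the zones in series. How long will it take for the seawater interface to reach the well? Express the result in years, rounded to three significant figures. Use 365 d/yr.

Total head drop ΔH = 74.39 − 72.33 = 2.06 m
Steady 1-D flow in series ⇒ the Darcy flux q is identical in every zone and the zone head losses add (resistances L/K in series).
Σ(L/K) = 253/0.287 + 58.4/3.71 = 881.5 + 15.74 = 897.3 d
q = ΔH / Σ(L/K) = 2.06 / 897.3 = 0.002296 m/d (same in every zone)
Zone A: v = q/n = 0.002296/0.08 = 0.02870 m/d → t_A = 253/0.02870 = 8816 d
Zone B: v = q/n = 0.002296/0.30 = 0.007653 m/d → t_B = 58.4/0.007653 = 7631 d
Total t = 8816 + 7631 = 16450 d
   = 16450 / 365 = 45.1 yr

45.1 years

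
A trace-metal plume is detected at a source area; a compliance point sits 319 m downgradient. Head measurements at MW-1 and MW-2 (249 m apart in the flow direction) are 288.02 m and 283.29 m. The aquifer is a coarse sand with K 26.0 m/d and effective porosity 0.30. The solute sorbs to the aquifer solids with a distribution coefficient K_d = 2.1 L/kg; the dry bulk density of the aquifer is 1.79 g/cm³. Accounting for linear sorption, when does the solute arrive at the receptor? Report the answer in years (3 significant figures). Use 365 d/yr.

Hydraulic gradient i = (288.02 − 283.29) / 249 = 4.73 / 249 = 0.01900
Specific discharge q = 26.0 × 0.01900 = 0.4939 m/d
v_s = q/n_e = 0.4939/0.30 = 1.646 m/d
Retardation R = 1 + ρ_b·K_d/n = 1 + 1.79×2.1/0.30 = 13.53
Contaminant velocity v_c = v/R = 1.646/13.53 = 0.1217 m/d
t = L/v_c = 319/0.1217 = 2622 d
   = 2622/365 = 7.18 yr

7.18 years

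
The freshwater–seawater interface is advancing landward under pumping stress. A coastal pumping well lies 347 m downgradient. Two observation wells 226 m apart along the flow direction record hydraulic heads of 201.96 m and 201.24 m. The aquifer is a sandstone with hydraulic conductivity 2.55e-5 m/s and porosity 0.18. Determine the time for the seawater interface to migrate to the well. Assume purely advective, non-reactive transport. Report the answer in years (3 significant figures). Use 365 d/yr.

24.4 years

Hydraulic gradient i = (201.96 − 201.24) / 226 = 0.72 / 226 = 0.003186
K = 2.55e-5 m/s × 86400 s/d = 2.203 m/d
Darcy flux q = K·i = 2.203 × 0.003186 = 0.007019 m/d
Seepage velocity v = q / n = 0.007019 / 0.18 = 0.03899 m/d
t = L / v = 347 / 0.03899 = 8899 d
   = 8899 / 365 = 24.4 yr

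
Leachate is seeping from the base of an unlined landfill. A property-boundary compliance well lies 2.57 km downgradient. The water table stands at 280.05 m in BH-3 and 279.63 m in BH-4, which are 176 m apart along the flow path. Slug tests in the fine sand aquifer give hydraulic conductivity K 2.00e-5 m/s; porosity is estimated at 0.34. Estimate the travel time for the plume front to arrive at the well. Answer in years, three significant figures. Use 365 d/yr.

Hydraulic gradient i = (280.05 − 279.63) / 176 = 0.42 / 176 = 0.002386
K = 2.00e-5 m/s × 86400 s/d = 1.728 m/d
q = Ki = 1.728 × 0.002386 = 0.004124 m/d
Seepage velocity v = q / n = 0.004124 / 0.34 = 0.01213 m/d
L = 2.57 km = 2570 m
t = L / v = 2570 / 0.01213 = 211900 d
   = 211900 / 365 = 581 yr

581 years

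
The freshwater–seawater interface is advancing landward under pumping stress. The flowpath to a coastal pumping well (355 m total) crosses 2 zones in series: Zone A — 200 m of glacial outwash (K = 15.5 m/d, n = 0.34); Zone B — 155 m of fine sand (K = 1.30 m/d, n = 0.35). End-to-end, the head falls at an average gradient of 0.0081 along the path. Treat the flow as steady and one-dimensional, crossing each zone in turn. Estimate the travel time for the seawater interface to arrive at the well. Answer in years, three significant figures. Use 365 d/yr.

15.4 years

Continuity: the same q passes through each zone, so ΔH = q·Σ(L_j/K_j) — the zones act as resistances in series.
Σ(L/K) = 200/15.5 + 155/1.30 = 12.90 + 119.2 = 132.1 d
K_eq = L_total / Σ(L/K) = 355 / 132.1 = 2.687 m/d
q = K_eq · i = 2.687 × 0.0081 = 0.02176 m/d (same in every zone)
Zone A: v = q/n = 0.02176/0.34 = 0.06401 m/d → t_A = 200/0.06401 = 3125 d
Zone B: v = q/n = 0.02176/0.35 = 0.06218 m/d → t_B = 155/0.06218 = 2493 d
Total t = 3125 + 2493 = 5618 d
   = 5618 / 365 = 15.4 yr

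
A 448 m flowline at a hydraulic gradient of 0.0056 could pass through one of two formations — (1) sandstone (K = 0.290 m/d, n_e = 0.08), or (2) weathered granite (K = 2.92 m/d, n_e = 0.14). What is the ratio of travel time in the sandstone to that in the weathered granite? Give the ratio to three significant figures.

5.75

Unit 1 (sandstone): v = 0.290×0.0056/0.08 = 0.02030 m/d, t = 448/0.02030 = 22070 d
Unit 2 (weathered granite): v = 2.92×0.0056/0.14 = 0.1168 m/d, t = 448/0.1168 = 3836 d
t(sandstone) / t(weathered granite) = 22070/3836 = 5.75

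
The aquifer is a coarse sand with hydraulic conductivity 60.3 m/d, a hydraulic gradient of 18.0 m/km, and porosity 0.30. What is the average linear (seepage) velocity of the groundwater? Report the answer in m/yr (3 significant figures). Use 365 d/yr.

q = Ki = 60.3 × 0.018 = 1.085 m/d
Average linear velocity = 1.085 / 0.30 = 3.618 m/d
   = 3.618 × 365 = 1320 m/yr

1320 m/yr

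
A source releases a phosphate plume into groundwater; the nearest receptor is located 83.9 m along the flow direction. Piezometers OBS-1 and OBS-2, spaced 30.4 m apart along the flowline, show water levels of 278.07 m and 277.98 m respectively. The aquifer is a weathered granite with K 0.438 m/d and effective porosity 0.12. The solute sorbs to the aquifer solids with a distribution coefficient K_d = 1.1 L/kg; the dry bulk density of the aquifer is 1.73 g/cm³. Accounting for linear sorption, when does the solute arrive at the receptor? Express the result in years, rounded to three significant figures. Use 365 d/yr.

359 years

Hydraulic gradient i = (278.07 − 277.98) / 30.4 = 0.09 / 30.4 = 0.002961
Specific discharge q = 0.438 × 0.002961 = 0.001297 m/d
v = Ki/n = 0.438·0.002961/0.12 = 0.01081 m/d
Retardation R = 1 + ρ_b·K_d/n = 1 + 1.73×1.1/0.12 = 16.86
Contaminant velocity v_c = v/R = 0.01081/16.86 = 6.410e-4 m/d
t = L/v_c = 83.9/6.410e-4 = 130900 d
   = 130900/365 = 359 yr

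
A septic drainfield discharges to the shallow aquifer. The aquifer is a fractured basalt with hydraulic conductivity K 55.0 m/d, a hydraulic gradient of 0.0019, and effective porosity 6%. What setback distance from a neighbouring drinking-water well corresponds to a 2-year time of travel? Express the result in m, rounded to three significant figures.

1270 m

Darcy flux q = K·i = 55.0 × 0.0019 = 0.1045 m/d
v = Ki/n = 55.0·0.0019/0.06 = 1.742 m/d
T = 2 yr × 365 = 730 d
L = v × T = 1.742 × 730 = 1271 m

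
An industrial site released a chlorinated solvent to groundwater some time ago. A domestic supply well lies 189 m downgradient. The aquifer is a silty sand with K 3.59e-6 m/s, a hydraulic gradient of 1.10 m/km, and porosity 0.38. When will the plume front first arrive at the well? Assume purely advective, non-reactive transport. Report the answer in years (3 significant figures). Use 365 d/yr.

K = 3.59e-6 m/s × 86400 s/d = 0.3102 m/d
Darcy flux q = K·i = 0.3102 × 0.0011 = 3.412e-4 m/d
v = Ki/n = 0.3102·0.0011/0.38 = 8.979e-4 m/d
t = L / v = 189 / 8.979e-4 = 210500 d
   = 210500 / 365 = 577 yr

577 years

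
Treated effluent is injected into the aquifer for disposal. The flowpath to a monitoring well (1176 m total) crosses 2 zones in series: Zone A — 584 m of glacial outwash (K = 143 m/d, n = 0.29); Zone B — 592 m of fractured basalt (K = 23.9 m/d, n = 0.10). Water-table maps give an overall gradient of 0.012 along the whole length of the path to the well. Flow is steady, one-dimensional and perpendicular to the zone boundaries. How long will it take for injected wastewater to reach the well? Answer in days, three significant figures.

467 days

Steady 1-D flow in series ⇒ the Darcy flux q is identical in every zone and the zone head losses add (resistances L/K in series).
Σ(L/K) = 584/143 + 592/23.9 = 4.084 + 24.77 = 28.85 d
K_eq = L_total / Σ(L/K) = 1176 / 28.85 = 40.76 m/d
q = K_eq · i = 40.76 × 0.012 = 0.4891 m/d (same in every zone)
Zone A: v = q/n = 0.4891/0.29 = 1.687 m/d → t_A = 584/1.687 = 346.3 d
Zone B: v = q/n = 0.4891/0.10 = 4.891 m/d → t_B = 592/4.891 = 121.0 d
Total t = 346.3 + 121.0 = 467.3 d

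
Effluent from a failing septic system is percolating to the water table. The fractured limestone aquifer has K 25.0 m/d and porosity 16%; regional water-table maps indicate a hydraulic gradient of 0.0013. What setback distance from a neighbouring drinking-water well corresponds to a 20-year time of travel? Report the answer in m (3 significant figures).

Specific discharge q = 25.0 × 0.0013 = 0.03250 m/d
Average linear velocity = 0.03250 / 0.16 = 0.2031 m/d
T = 20 yr × 365 = 7300 d
L = v × T = 0.2031 × 7300 = 1483 m

1480 m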